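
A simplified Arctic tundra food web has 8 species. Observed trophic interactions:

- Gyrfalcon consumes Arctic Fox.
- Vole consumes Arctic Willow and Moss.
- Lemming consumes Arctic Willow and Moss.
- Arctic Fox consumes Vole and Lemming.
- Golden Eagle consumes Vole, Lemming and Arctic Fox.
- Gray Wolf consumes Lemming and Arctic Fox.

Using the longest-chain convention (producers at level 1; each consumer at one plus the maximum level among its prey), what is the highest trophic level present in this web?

Producers (level 1): Moss, Arctic Willow.
Moss → Vole → Arctic Fox → Gyrfalcon gives Gyrfalcon level 4.
No species has a prey at level 4, so no species reaches level 5.

4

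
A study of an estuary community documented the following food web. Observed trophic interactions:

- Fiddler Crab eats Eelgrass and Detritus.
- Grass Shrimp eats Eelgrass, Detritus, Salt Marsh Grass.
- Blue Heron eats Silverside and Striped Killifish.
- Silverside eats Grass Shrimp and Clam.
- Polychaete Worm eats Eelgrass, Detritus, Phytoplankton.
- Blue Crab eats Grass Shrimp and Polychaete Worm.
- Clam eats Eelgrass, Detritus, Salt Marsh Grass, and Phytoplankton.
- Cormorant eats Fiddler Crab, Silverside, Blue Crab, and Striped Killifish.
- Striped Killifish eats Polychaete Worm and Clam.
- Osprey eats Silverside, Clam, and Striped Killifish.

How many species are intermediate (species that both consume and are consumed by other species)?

7

Intermediate species (has both prey and predators): Clam, Polychaete Worm, Fiddler Crab, Grass Shrimp, Striped Killifish, Blue Crab, Silverside.
Count: 7.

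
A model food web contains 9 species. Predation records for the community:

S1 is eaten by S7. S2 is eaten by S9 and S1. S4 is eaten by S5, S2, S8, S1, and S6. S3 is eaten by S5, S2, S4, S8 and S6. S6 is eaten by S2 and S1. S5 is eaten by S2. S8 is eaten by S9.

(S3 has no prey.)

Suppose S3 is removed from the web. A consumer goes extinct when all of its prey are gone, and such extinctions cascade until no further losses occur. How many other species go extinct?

Remove S3.
Round 1: S4 (all prey gone) → extinct.
Round 2: S8 (all prey gone), S5 (all prey gone), S6 (all prey gone) → extinct.
Round 3: S2 (all prey gone) → extinct.
Round 4: S9 (all prey gone), S1 (all prey gone) → extinct.
Round 5: S7 (all prey gone) → extinct.
No further losses. Total secondary extinctions: 8.

8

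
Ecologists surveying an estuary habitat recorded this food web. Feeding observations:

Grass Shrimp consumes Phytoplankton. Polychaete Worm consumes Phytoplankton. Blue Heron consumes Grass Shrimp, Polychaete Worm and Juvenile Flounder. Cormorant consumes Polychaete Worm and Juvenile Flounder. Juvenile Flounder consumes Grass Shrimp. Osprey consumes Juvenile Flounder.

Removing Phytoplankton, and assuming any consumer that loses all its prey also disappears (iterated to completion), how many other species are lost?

6

Remove Phytoplankton.
Round 1: Grass Shrimp (all prey gone), Polychaete Worm (all prey gone) → extinct.
Round 2: Juvenile Flounder (all prey gone) → extinct.
Round 3: Blue Heron (all prey gone), Osprey (all prey gone), Cormorant (all prey gone) → extinct.
No further losses. Total secondary extinctions: 6.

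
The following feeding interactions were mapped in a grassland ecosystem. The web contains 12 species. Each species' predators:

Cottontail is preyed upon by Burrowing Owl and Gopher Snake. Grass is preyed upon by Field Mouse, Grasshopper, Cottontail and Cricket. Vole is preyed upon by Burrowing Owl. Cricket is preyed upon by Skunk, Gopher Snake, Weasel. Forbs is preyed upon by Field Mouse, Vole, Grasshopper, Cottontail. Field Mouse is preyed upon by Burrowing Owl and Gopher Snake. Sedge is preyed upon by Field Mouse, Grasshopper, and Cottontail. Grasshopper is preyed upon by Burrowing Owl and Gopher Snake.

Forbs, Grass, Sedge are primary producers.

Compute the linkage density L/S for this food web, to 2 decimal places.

L/S = 1.75

There are L = 21 links among S = 12 species.
L/S = 21/12 = 1.7500 ≈ 1.75.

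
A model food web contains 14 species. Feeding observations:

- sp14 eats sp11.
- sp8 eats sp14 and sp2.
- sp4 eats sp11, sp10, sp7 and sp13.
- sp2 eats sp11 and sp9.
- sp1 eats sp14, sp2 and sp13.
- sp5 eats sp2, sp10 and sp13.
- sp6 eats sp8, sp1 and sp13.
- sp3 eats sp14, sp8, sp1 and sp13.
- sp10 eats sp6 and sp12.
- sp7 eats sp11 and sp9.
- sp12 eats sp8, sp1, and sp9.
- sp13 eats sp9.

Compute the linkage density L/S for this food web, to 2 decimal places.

There are L = 30 links among S = 14 species.
L/S = 30/14 = 2.1429 ≈ 2.14.

L/S = 2.14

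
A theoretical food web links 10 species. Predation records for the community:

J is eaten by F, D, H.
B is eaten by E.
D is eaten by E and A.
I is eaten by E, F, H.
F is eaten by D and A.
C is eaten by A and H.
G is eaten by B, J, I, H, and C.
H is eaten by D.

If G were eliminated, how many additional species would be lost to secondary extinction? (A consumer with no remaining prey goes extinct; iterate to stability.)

9

Remove G.
Round 1: C (all prey gone), I (all prey gone), B (all prey gone), J (all prey gone) → extinct.
Round 2: H (all prey gone), F (all prey gone) → extinct.
Round 3: D (all prey gone) → extinct.
Round 4: A (all prey gone), E (all prey gone) → extinct.
No further losses. Total secondary extinctions: 9.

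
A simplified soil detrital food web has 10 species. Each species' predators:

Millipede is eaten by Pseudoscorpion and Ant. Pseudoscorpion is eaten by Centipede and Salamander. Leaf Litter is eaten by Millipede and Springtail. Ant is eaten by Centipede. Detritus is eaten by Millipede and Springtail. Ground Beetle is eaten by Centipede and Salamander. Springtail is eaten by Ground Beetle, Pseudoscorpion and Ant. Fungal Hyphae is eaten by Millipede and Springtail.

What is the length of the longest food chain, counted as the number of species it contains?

4 species

One longest chain: Leaf Litter → Millipede → Pseudoscorpion → Centipede.
It has 4 species and 3 links.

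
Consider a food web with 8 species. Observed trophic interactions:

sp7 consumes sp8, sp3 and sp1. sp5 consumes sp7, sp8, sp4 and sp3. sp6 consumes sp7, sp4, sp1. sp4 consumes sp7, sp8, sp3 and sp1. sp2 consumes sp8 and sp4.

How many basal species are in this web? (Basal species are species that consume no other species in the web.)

3

Basal species (no prey listed): sp3, sp1, sp8.
Count: 3.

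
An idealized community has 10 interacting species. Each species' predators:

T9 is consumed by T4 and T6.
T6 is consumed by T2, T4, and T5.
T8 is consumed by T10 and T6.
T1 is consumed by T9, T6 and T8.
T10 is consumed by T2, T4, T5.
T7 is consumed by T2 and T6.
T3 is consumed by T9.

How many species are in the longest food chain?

4 species

One longest chain: T1 → T8 → T6 → T2.
It has 4 species and 3 links.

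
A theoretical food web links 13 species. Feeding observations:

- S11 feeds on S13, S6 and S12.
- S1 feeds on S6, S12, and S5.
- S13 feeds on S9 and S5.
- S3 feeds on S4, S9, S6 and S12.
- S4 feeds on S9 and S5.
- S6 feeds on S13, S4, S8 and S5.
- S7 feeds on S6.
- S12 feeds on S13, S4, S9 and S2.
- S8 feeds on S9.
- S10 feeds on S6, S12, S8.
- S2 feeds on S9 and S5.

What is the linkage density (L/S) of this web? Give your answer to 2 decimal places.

There are L = 29 links among S = 13 species.
L/S = 29/13 = 2.2308 ≈ 2.23.

L/S = 2.23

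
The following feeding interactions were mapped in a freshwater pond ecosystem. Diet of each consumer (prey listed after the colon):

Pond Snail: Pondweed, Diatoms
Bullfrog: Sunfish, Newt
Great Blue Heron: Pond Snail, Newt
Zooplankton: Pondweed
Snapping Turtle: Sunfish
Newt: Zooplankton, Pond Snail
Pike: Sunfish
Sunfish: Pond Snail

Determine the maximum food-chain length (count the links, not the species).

3 links

One longest chain: Pondweed → Pond Snail → Sunfish → Pike.
It has 4 species and 3 links.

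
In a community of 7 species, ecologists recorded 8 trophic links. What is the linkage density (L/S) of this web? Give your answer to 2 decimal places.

There are L = 8 links among S = 7 species.
L/S = 8/7 = 1.1429 ≈ 1.14.

L/S = 1.14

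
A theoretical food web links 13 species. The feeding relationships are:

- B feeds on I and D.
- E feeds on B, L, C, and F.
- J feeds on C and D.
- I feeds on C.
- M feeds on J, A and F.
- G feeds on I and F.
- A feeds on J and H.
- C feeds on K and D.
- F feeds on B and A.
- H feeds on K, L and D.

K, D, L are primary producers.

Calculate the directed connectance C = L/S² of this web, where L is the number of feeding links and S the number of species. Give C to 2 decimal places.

C = 0.14

The web has S = 13 species and L = 23 feeding links.
C = L / S² = 23 / 169 = 0.1361 ≈ 0.14.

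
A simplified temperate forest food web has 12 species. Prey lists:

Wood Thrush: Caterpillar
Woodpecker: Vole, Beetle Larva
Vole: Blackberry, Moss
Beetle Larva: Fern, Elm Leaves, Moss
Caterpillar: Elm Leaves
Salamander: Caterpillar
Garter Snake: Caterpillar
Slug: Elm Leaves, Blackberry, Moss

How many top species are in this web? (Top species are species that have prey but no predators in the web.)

5

Top species (has prey, but nothing eats it): Slug, Wood Thrush, Garter Snake, Woodpecker, Salamander.
Count: 5.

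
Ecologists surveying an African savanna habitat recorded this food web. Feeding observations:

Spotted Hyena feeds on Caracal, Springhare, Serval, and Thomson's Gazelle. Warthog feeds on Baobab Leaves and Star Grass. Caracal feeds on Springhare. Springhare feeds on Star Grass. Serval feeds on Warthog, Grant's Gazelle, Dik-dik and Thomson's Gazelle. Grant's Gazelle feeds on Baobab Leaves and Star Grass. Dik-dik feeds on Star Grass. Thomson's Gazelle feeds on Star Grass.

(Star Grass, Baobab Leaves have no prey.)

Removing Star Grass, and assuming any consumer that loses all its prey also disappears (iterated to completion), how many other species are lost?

Remove Star Grass.
Round 1: Springhare (all prey gone), Thomson's Gazelle (all prey gone), Dik-dik (all prey gone) → extinct.
Round 2: Caracal (all prey gone) → extinct.
No further losses. Total secondary extinctions: 4.

4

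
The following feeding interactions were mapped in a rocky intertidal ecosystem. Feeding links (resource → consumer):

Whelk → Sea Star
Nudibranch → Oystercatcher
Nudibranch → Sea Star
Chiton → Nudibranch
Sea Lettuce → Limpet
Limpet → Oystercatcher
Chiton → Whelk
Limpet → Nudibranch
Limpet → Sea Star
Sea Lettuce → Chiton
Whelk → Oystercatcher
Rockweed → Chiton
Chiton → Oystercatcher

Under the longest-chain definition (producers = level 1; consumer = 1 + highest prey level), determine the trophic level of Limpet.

Trophic level 2

Sea Lettuce is a producer → level 1.
Limpet eats Sea Lettuce → level 2.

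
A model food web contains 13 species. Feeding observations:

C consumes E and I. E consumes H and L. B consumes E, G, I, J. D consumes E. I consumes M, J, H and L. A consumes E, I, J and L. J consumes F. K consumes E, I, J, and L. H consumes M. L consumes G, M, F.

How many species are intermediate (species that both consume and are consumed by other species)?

5

Intermediate species (has both prey and predators): H, L, J, E, I.
Count: 5.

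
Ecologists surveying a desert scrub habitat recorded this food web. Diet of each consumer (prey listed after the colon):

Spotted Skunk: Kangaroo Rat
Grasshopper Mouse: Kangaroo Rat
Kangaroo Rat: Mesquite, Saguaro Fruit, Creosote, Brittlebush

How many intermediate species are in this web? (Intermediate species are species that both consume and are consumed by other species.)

1

Intermediate species (has both prey and predators): Kangaroo Rat.
Count: 1.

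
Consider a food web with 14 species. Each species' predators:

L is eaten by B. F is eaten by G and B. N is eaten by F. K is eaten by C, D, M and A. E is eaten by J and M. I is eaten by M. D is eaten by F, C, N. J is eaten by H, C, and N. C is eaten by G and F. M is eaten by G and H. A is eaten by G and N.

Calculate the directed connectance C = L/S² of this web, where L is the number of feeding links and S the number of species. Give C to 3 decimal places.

C = 0.117

The web has S = 14 species and L = 23 feeding links.
C = L / S² = 23 / 196 = 0.1173 ≈ 0.117.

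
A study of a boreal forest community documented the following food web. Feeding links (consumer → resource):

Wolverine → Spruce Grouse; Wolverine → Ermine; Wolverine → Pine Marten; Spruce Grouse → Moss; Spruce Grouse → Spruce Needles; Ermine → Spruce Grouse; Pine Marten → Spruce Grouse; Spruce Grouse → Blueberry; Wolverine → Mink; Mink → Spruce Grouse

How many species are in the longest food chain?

4 species

One longest chain: Moss → Spruce Grouse → Ermine → Wolverine.
It has 4 species and 3 links.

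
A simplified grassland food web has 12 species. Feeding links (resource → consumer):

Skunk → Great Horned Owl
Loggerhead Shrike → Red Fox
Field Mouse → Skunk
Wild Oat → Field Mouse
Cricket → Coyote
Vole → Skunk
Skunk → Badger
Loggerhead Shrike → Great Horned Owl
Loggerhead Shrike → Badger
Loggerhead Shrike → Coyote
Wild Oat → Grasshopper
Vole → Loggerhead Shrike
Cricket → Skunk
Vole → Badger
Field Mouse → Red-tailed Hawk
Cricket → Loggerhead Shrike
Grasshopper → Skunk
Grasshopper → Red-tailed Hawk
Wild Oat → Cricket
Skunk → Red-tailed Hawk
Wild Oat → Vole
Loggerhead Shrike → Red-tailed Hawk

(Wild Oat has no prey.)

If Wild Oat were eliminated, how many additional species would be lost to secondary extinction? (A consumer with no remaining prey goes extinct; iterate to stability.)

Remove Wild Oat.
Round 1: Grasshopper (all prey gone), Vole (all prey gone), Cricket (all prey gone), Field Mouse (all prey gone) → extinct.
Round 2: Loggerhead Shrike (all prey gone), Skunk (all prey gone) → extinct.
Round 3: Great Horned Owl (all prey gone), Badger (all prey gone), Coyote (all prey gone), Red Fox (all prey gone), Red-tailed Hawk (all prey gone) → extinct.
No further losses. Total secondary extinctions: 11.

11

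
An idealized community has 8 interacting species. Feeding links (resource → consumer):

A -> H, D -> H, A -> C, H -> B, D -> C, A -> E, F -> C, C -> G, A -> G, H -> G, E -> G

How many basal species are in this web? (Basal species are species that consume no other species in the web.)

3

Basal species (no prey listed): F, A, D.
Count: 3.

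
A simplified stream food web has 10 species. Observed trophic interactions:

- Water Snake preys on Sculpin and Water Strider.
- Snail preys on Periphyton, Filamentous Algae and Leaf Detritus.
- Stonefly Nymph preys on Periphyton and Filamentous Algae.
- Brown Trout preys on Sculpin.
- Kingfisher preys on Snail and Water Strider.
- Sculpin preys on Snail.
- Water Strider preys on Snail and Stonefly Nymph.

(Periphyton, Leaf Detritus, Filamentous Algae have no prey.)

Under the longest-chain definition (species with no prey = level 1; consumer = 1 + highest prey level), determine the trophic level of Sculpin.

Trophic level 3

Periphyton has no prey (basal) → level 1.
Snail eats Periphyton (level 1); other prey at levels: Leaf Detritus 1, Filamentous Algae 1 → level 2.
Sculpin eats Snail → level 3.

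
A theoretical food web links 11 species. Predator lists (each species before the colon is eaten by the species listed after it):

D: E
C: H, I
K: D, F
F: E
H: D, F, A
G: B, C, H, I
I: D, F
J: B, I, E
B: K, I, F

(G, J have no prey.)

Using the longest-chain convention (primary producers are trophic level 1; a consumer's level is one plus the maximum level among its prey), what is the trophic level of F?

Trophic level 4

G is a producer → level 1.
C eats G → level 2.
H eats C (level 2); other prey at levels: G 1 → level 3.
F eats H (level 3); other prey at levels: B 2, K 3, I 3 → level 4.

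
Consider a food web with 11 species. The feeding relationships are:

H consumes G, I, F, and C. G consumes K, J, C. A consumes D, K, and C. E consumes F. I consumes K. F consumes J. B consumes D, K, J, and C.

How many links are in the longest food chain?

2 links

One longest chain: J → F → E.
It has 3 species and 2 links.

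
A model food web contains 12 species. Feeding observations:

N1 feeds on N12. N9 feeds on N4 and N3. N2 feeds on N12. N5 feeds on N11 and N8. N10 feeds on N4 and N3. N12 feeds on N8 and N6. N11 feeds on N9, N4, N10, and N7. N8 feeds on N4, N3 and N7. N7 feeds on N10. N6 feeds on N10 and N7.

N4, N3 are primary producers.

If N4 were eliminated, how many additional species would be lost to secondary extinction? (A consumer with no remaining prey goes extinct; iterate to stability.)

0

Remove N4.
Every predator of it retains at least one other prey: N10 still has N3; N9 still has N3; N11 still has N10, N9, N7; N8 still has N3, N7.
No consumer loses all prey, so no secondary extinctions occur.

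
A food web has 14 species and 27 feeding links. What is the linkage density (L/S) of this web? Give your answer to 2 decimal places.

There are L = 27 links among S = 14 species.
L/S = 27/14 = 1.9286 ≈ 1.93.

L/S = 1.93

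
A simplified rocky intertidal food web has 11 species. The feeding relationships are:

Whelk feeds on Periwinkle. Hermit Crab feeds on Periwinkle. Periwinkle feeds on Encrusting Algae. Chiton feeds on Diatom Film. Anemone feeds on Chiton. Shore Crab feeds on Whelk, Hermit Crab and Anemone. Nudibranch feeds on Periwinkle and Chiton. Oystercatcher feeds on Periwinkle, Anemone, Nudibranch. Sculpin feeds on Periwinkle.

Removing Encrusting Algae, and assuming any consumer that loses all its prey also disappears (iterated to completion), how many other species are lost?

Remove Encrusting Algae.
Round 1: Periwinkle (all prey gone) → extinct.
Round 2: Sculpin (all prey gone), Hermit Crab (all prey gone), Whelk (all prey gone) → extinct.
No further losses. Total secondary extinctions: 4.

4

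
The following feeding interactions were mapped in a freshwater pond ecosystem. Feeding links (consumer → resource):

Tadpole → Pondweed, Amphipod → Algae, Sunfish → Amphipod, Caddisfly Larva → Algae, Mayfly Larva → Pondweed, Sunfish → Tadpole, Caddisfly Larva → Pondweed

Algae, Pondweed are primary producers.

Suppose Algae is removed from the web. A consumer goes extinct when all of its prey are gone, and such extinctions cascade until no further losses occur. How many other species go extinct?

Remove Algae.
Round 1: Amphipod (all prey gone) → extinct.
No further losses. Total secondary extinctions: 1.

1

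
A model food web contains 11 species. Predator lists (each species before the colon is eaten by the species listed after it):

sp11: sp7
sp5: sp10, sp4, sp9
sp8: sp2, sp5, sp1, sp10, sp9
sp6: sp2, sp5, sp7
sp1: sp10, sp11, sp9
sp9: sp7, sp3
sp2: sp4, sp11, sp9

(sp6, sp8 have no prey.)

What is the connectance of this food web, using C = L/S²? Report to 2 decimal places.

The web has S = 11 species and L = 20 feeding links.
C = L / S² = 20 / 121 = 0.1653 ≈ 0.17.

C = 0.17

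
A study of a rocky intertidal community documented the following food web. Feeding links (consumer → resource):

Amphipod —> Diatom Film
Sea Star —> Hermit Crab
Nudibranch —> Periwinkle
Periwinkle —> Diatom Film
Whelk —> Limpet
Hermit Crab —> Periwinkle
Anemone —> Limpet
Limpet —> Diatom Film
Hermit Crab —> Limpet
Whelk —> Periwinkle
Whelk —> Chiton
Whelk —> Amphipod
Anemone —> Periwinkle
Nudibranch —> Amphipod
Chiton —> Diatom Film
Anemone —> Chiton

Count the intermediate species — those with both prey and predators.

Intermediate species (has both prey and predators): Chiton, Periwinkle, Limpet, Amphipod, Hermit Crab.
Count: 5.

5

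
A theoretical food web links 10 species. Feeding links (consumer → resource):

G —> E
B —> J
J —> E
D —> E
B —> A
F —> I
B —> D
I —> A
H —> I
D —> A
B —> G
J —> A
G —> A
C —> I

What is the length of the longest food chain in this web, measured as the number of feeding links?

One longest chain: A → I → F.
It has 3 species and 2 links.

2 links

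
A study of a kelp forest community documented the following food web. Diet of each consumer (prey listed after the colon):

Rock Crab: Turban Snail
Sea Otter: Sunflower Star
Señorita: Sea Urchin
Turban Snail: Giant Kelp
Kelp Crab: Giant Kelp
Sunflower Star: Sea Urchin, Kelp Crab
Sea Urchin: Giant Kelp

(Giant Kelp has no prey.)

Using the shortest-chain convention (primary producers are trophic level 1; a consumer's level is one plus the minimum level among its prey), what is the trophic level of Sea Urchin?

Giant Kelp is a producer → level 1.
Sea Urchin eats Giant Kelp → level 2.

Trophic level 2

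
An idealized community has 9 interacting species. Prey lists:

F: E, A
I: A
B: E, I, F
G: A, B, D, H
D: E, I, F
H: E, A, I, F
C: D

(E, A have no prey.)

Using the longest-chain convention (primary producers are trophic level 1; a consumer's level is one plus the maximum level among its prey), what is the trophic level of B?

Trophic level 3

A is a producer → level 1.
I eats A → level 2.
B eats I (level 2); other prey at levels: E 1, F 2 → level 3.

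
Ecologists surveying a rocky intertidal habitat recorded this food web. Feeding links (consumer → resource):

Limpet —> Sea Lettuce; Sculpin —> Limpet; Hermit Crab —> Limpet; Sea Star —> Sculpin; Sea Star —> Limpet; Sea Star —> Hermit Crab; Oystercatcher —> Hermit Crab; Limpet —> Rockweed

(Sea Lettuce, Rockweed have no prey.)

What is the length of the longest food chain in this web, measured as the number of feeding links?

One longest chain: Sea Lettuce → Limpet → Hermit Crab → Sea Star.
It has 4 species and 3 links.

3 links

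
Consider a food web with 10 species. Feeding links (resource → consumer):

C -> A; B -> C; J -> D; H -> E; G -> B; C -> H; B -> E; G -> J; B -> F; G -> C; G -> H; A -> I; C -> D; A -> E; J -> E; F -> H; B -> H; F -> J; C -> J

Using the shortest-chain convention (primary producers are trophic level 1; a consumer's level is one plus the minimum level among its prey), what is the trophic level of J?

G is a producer → level 1.
J eats G → level 2.

Trophic level 2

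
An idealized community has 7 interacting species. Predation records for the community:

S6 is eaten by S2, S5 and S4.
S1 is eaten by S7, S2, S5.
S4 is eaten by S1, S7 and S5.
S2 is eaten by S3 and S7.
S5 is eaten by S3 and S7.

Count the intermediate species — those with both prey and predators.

Intermediate species (has both prey and predators): S4, S1, S5, S2.
Count: 4.

4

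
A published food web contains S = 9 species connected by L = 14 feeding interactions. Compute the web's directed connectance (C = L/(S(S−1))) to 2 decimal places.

C = 0.19

The web has S = 9 species and L = 14 feeding links.
C = L / (S(S−1)) = 14 / 72 = 0.1944 ≈ 0.19.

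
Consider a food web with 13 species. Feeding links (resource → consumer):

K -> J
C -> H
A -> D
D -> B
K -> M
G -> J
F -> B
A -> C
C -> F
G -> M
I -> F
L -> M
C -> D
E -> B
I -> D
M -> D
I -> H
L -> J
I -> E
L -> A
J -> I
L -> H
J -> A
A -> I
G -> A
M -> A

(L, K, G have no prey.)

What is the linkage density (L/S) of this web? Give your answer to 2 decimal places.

L/S = 2.00

There are L = 26 links among S = 13 species.
L/S = 26/13 = 2.0000 ≈ 2.00.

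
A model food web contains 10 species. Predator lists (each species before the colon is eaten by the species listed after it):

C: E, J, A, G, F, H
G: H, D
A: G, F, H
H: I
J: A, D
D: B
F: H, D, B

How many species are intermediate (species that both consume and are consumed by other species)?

6

Intermediate species (has both prey and predators): J, A, G, F, H, D.
Count: 6.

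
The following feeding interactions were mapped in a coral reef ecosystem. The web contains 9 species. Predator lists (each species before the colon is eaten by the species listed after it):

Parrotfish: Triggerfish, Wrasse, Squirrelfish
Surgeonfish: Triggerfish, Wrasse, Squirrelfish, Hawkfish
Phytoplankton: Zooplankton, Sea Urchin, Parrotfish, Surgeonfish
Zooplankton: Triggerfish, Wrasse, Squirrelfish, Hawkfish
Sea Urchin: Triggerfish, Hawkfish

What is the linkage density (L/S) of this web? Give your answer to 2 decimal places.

There are L = 17 links among S = 9 species.
L/S = 17/9 = 1.8889 ≈ 1.89.

L/S = 1.89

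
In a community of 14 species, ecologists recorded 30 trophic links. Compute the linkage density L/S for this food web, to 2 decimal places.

There are L = 30 links among S = 14 species.
L/S = 30/14 = 2.1429 ≈ 2.14.

L/S = 2.14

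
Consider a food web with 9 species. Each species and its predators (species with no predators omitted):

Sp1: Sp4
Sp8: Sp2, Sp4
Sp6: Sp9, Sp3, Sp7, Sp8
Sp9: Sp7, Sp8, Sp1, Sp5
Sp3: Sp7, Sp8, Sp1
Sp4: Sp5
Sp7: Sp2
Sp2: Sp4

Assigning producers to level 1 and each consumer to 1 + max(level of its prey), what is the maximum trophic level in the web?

Producers (level 1): Sp6.
Sp6 → Sp9 → Sp7 → Sp2 → Sp4 → Sp5 gives Sp5 level 6.
No species has a prey at level 6, so no species reaches level 7.

6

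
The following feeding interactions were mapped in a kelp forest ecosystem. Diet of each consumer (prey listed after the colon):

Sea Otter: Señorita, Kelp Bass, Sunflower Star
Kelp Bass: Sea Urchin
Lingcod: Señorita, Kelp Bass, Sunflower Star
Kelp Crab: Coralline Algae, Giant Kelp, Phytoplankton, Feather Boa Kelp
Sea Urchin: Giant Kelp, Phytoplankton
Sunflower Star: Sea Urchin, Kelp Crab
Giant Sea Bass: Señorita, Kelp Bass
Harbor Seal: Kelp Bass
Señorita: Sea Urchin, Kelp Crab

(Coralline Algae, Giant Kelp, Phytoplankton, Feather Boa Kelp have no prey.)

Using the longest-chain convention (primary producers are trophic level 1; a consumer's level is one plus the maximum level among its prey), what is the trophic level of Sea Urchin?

Giant Kelp is a producer → level 1.
Sea Urchin eats Giant Kelp (level 1); other prey at levels: Phytoplankton 1 → level 2.

Trophic level 2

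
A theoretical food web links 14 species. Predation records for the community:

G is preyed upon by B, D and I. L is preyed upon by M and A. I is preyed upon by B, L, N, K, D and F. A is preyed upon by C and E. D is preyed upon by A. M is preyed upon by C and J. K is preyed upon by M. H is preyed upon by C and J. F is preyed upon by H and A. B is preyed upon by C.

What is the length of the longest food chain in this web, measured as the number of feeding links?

One longest chain: G → I → F → H → J.
It has 5 species and 4 links.

4 links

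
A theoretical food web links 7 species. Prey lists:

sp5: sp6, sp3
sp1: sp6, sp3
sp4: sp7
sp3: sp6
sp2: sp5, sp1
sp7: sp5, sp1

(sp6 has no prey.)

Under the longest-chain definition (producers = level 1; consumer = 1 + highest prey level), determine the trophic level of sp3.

sp6 is a producer → level 1.
sp3 eats sp6 → level 2.

Trophic level 2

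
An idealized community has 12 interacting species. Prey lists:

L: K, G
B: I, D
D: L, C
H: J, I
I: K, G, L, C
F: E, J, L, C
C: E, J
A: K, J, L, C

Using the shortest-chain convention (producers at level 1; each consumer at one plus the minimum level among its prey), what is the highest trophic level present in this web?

Producers (level 1): E, K, G, J.
Following each consumer down to its lowest-level prey: K → L → D (levels 1 through 3).
All prey of D (L 2, C 2) are at level 2 or above, so D is at level 1 + 2 = 3.
Every consumer has at least one prey at level 2 or below, so none exceeds level 3.

3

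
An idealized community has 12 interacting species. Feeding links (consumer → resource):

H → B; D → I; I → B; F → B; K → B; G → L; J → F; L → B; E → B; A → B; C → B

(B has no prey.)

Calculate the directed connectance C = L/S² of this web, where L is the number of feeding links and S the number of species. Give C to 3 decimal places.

The web has S = 12 species and L = 11 feeding links.
C = L / S² = 11 / 144 = 0.0764 ≈ 0.076.

C = 0.076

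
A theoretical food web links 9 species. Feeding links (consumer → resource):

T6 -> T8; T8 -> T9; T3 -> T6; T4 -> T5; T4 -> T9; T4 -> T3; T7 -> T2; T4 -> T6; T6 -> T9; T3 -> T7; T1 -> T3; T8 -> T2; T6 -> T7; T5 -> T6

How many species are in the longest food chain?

5 species

One longest chain: T9 → T8 → T6 → T5 → T4.
It has 5 species and 4 links.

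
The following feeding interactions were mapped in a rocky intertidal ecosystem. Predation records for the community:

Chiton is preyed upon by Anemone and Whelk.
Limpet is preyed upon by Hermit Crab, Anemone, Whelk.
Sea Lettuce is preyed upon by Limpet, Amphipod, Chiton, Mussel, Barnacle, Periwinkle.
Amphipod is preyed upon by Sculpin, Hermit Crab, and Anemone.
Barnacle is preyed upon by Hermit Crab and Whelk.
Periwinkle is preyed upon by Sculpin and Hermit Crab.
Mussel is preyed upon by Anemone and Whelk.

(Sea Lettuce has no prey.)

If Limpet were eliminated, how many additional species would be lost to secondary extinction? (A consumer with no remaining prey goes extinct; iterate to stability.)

Remove Limpet.
Every predator of it retains at least one other prey: Whelk still has Barnacle, Chiton, Mussel; Hermit Crab still has Periwinkle, Amphipod, Barnacle; Anemone still has Amphipod, Chiton, Mussel.
No consumer loses all prey, so no secondary extinctions occur.

0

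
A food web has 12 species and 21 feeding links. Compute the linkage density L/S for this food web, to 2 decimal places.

There are L = 21 links among S = 12 species.
L/S = 21/12 = 1.7500 ≈ 1.75.

L/S = 1.75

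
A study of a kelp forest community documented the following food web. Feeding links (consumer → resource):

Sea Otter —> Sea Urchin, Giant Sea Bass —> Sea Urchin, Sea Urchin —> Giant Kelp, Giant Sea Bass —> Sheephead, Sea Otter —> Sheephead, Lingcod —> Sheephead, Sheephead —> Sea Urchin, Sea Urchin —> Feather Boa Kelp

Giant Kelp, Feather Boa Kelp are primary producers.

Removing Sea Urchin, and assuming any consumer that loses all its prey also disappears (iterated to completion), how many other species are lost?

Remove Sea Urchin.
Round 1: Sheephead (all prey gone) → extinct.
Round 2: Giant Sea Bass (all prey gone), Sea Otter (all prey gone), Lingcod (all prey gone) → extinct.
No further losses. Total secondary extinctions: 4.

4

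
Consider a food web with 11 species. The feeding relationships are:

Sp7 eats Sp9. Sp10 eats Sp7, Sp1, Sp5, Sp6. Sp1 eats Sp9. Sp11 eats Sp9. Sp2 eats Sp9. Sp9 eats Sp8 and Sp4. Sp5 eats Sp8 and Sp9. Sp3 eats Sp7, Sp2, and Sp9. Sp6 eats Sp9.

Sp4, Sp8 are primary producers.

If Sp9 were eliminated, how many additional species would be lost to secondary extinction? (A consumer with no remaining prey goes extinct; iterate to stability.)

Remove Sp9.
Round 1: Sp1 (all prey gone), Sp2 (all prey gone), Sp7 (all prey gone), Sp11 (all prey gone), Sp6 (all prey gone) → extinct.
Round 2: Sp3 (all prey gone) → extinct.
No further losses. Total secondary extinctions: 6.

6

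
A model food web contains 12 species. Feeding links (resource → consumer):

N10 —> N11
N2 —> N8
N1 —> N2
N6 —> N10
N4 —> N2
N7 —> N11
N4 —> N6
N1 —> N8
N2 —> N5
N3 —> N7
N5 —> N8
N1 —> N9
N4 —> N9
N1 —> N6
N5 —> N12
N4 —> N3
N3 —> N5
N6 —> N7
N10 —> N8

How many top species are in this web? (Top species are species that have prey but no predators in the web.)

4

Top species (has prey, but nothing eats it): N9, N12, N8, N11.
Count: 4.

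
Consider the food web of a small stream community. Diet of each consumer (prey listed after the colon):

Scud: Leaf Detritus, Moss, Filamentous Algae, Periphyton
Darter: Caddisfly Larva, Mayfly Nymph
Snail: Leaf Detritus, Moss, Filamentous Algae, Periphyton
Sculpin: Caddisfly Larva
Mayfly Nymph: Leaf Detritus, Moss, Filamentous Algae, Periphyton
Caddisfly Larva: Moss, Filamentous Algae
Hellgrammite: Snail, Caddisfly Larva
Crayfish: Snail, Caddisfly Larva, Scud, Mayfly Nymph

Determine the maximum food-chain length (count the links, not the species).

2 links

One longest chain: Leaf Detritus → Snail → Crayfish.
It has 3 species and 2 links.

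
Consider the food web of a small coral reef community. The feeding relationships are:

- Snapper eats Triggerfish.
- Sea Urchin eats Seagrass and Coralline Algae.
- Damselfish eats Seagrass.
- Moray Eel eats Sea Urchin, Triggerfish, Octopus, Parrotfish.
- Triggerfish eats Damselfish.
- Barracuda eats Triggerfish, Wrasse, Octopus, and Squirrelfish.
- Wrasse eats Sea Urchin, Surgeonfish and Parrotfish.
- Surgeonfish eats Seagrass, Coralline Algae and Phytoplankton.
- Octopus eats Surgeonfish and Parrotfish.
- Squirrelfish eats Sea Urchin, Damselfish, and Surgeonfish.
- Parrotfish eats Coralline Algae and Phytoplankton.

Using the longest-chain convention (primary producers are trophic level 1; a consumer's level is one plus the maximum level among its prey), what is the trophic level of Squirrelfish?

Trophic level 3

Seagrass is a producer → level 1.
Damselfish eats Seagrass → level 2.
Squirrelfish eats Damselfish (level 2); other prey at levels: Sea Urchin 2, Surgeonfish 2 → level 3.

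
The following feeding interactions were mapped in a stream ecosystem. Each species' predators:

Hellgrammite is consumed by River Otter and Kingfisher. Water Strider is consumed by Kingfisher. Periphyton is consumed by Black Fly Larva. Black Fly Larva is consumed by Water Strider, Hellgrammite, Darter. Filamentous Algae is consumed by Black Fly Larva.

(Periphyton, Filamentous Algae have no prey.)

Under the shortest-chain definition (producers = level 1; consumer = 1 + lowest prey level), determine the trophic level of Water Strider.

Periphyton is a producer → level 1.
Black Fly Larva eats Periphyton → level 2.
Water Strider eats Black Fly Larva → level 3.
No prey of Water Strider is below level 2, so 3 is the minimum.

Trophic level 3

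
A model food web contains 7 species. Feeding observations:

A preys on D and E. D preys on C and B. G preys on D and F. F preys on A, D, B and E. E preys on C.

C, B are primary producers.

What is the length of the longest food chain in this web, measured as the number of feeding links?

4 links

One longest chain: C → E → A → F → G.
It has 5 species and 4 links.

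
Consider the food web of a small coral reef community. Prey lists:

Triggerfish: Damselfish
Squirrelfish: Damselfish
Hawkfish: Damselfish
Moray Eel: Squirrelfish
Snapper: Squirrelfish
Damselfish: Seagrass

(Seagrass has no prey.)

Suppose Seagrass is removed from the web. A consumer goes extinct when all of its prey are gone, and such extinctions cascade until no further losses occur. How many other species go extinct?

6

Remove Seagrass.
Round 1: Damselfish (all prey gone) → extinct.
Round 2: Triggerfish (all prey gone), Squirrelfish (all prey gone), Hawkfish (all prey gone) → extinct.
Round 3: Moray Eel (all prey gone), Snapper (all prey gone) → extinct.
No further losses. Total secondary extinctions: 6.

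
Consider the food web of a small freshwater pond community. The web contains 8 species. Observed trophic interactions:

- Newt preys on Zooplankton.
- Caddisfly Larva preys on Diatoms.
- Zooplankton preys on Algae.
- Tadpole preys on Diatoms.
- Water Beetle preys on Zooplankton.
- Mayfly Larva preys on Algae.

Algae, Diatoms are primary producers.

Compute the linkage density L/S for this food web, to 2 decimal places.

There are L = 6 links among S = 8 species.
L/S = 6/8 = 0.7500 ≈ 0.75.

L/S = 0.75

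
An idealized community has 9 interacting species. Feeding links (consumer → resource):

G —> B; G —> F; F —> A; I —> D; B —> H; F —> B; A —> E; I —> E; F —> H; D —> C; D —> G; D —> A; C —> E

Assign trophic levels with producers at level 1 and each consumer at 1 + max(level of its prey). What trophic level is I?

H is a producer → level 1.
B eats H → level 2.
F eats B (level 2); other prey at levels: H 1, A 2 → level 3.
G eats F (level 3); other prey at levels: B 2 → level 4.
D eats G (level 4); other prey at levels: C 2, A 2 → level 5.
I eats D (level 5); other prey at levels: E 1 → level 6.

Trophic level 6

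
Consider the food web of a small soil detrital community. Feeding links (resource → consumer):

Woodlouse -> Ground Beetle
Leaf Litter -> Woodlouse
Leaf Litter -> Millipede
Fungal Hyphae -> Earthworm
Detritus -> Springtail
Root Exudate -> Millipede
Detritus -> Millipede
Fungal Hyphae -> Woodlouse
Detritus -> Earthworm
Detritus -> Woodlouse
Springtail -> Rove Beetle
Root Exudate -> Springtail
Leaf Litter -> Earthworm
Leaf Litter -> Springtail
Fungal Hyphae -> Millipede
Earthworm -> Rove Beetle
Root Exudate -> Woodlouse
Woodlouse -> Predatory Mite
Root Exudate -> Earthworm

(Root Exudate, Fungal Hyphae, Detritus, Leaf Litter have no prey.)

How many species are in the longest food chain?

3 species

One longest chain: Root Exudate → Springtail → Rove Beetle.
It has 3 species and 2 links.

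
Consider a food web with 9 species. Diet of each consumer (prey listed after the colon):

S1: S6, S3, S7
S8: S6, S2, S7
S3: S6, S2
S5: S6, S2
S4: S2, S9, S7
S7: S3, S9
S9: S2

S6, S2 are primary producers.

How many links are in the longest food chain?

One longest chain: S6 → S3 → S7 → S4.
It has 4 species and 3 links.

3 links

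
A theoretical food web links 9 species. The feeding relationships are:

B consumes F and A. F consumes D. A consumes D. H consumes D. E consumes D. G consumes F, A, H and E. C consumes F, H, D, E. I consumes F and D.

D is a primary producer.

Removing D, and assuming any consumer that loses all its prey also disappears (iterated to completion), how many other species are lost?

Remove D.
Round 1: A (all prey gone), F (all prey gone), E (all prey gone), H (all prey gone) → extinct.
Round 2: C (all prey gone), I (all prey gone), G (all prey gone), B (all prey gone) → extinct.
No further losses. Total secondary extinctions: 8.

8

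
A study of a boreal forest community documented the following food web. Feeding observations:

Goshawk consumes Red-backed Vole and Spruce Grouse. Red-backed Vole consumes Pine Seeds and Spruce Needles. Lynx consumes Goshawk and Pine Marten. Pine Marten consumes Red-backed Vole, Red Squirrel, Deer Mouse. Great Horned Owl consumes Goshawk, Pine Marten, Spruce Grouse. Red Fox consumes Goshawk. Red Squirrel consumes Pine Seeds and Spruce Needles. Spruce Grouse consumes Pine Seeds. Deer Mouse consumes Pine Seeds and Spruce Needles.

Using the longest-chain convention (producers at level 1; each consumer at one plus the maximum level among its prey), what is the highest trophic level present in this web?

4

Producers (level 1): Spruce Needles, Pine Seeds.
Spruce Needles → Red-backed Vole → Goshawk → Great Horned Owl gives Great Horned Owl level 4.
No species has a prey at level 4, so no species reaches level 5.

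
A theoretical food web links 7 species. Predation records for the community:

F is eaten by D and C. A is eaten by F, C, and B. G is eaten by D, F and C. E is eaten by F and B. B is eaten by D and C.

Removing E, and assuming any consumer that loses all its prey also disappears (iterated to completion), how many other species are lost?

Remove E.
Every predator of it retains at least one other prey: B still has A; F still has A, G.
No consumer loses all prey, so no secondary extinctions occur.

0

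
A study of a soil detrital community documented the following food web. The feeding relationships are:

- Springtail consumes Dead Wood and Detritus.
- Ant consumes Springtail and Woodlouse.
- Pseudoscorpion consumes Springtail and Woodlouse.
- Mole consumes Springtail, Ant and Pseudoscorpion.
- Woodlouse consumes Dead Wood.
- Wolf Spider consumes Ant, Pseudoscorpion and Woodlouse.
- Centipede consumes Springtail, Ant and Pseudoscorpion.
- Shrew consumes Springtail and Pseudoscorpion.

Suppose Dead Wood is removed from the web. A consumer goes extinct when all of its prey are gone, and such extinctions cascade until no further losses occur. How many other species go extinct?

Remove Dead Wood.
Round 1: Woodlouse (all prey gone) → extinct.
No further losses. Total secondary extinctions: 1.

1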